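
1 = 1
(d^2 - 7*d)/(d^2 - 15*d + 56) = d/(d - 8)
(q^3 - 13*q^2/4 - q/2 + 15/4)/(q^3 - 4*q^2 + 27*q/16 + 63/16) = 4*(4*q^2 - q - 5)/(16*q^2 - 16*q - 21)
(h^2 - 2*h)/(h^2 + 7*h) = (h - 2)/(h + 7)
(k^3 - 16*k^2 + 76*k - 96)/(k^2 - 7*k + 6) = (k^2 - 10*k + 16)/(k - 1)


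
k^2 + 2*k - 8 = (k - 2)*(k + 4)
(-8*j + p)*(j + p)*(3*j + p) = -24*j^3 - 29*j^2*p - 4*j*p^2 + p^3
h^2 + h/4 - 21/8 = (h - 3/2)*(h + 7/4)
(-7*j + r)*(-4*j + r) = 28*j^2 - 11*j*r + r^2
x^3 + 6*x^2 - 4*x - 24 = (x - 2)*(x + 2)*(x + 6)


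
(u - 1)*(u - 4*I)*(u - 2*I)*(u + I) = u^4 - u^3 - 5*I*u^3 - 2*u^2 + 5*I*u^2 + 2*u - 8*I*u + 8*I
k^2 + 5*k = k*(k + 5)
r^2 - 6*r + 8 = (r - 4)*(r - 2)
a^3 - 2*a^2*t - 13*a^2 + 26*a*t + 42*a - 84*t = (a - 7)*(a - 6)*(a - 2*t)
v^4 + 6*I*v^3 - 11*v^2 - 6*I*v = v*(v + I)*(v + 2*I)*(v + 3*I)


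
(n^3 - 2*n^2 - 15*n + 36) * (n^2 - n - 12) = n^5 - 3*n^4 - 25*n^3 + 75*n^2 + 144*n - 432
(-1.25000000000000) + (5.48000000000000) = 4.23000000000000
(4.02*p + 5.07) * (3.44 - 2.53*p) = -10.1706*p^2 + 1.0017*p + 17.4408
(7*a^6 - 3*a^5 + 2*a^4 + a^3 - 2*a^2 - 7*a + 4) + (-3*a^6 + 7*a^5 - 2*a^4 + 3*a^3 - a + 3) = 4*a^6 + 4*a^5 + 4*a^3 - 2*a^2 - 8*a + 7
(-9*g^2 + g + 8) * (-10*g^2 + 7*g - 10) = 90*g^4 - 73*g^3 + 17*g^2 + 46*g - 80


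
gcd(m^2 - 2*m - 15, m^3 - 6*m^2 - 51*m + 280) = m - 5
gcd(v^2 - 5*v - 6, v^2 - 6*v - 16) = 1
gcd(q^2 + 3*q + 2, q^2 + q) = q + 1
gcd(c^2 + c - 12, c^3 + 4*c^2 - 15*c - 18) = c - 3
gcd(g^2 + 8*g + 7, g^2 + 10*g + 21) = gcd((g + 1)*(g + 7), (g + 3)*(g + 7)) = g + 7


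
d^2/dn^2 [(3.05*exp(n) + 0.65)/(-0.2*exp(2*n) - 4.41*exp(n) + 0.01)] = (-0.122*exp(4*n) + 2.5861*exp(3*n) - 1.7565*exp(2*n) - 12.78097*exp(n) - 0.02897)*exp(n)/(0.008*exp(6*n) + 0.5292*exp(5*n) + 11.66766*exp(4*n) + 85.713201*exp(3*n) - 0.583383*exp(2*n) + 0.001323*exp(n) - 1.0e-6)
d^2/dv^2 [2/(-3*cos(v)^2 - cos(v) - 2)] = 2*(36*sin(v)^4 + 5*sin(v)^2 - 53*cos(v)/4 + 9*cos(3*v)/4 - 31)/(-3*sin(v)^2 + cos(v) + 5)^3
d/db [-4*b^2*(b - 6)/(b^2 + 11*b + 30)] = 4*b*(-b^3 - 22*b^2 - 24*b + 360)/(b^4 + 22*b^3 + 181*b^2 + 660*b + 900)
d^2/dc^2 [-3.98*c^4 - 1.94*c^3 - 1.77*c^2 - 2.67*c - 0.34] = -47.76*c^2 - 11.64*c - 3.54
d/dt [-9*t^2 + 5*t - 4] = 5 - 18*t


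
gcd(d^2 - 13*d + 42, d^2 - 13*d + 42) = d^2 - 13*d + 42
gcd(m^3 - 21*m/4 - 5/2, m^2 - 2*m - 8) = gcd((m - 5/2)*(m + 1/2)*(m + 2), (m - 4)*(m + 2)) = m + 2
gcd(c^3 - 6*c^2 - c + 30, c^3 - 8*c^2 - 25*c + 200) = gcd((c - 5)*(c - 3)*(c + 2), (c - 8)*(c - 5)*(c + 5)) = c - 5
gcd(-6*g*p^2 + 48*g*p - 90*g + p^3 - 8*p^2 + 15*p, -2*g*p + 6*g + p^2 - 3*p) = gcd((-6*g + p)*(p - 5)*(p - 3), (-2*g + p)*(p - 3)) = p - 3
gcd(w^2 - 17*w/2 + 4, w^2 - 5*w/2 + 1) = w - 1/2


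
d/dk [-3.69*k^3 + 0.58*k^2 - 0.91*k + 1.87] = -11.07*k^2 + 1.16*k - 0.91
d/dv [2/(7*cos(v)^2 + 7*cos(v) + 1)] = 14*(2*cos(v) + 1)*sin(v)/(7*cos(v)^2 + 7*cos(v) + 1)^2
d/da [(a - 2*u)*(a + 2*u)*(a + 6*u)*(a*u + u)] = u*(4*a^3 + 18*a^2*u + 3*a^2 - 8*a*u^2 + 12*a*u - 24*u^3 - 4*u^2)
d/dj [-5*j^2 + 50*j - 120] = 50 - 10*j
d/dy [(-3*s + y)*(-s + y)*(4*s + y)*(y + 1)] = 12*s^3 - 26*s^2*y - 13*s^2 + 4*y^3 + 3*y^2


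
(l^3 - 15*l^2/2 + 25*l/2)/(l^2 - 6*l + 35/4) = 2*l*(l - 5)/(2*l - 7)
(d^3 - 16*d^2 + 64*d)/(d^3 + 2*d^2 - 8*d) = (d^2 - 16*d + 64)/(d^2 + 2*d - 8)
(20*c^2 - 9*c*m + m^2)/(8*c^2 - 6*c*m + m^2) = (5*c - m)/(2*c - m)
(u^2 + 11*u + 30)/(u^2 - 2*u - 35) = (u + 6)/(u - 7)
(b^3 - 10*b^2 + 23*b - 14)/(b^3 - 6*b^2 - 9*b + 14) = (b - 2)/(b + 2)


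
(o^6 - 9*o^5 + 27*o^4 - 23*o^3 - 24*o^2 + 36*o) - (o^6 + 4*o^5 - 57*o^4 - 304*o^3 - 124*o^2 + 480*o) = -13*o^5 + 84*o^4 + 281*o^3 + 100*o^2 - 444*o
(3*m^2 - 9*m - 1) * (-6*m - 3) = -18*m^3 + 45*m^2 + 33*m + 3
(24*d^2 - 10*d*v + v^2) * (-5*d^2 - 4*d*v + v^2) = -120*d^4 - 46*d^3*v + 59*d^2*v^2 - 14*d*v^3 + v^4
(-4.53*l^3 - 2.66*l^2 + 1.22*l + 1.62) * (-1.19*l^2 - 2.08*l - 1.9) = 5.3907*l^5 + 12.5878*l^4 + 12.688*l^3 + 0.5886*l^2 - 5.6876*l - 3.078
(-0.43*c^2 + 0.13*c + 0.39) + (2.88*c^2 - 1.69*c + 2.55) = 2.45*c^2 - 1.56*c + 2.94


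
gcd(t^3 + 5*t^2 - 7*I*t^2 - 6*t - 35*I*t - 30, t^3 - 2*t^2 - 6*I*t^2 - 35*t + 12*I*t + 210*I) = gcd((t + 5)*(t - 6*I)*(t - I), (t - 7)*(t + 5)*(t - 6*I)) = t^2 + t*(5 - 6*I) - 30*I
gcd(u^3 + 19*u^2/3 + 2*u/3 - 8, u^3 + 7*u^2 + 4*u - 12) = u^2 + 5*u - 6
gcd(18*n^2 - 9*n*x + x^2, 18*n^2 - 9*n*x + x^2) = 18*n^2 - 9*n*x + x^2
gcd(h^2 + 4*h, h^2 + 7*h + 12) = h + 4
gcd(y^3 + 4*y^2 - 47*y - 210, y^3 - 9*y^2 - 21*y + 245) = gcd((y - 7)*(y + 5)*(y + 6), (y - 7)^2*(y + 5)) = y^2 - 2*y - 35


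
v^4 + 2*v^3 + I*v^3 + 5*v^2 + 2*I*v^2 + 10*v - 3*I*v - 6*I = (v + 2)*(v - I)^2*(v + 3*I)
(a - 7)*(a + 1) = a^2 - 6*a - 7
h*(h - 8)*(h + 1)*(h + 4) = h^4 - 3*h^3 - 36*h^2 - 32*h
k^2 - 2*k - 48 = (k - 8)*(k + 6)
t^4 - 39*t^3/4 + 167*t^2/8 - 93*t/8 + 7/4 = (t - 7)*(t - 2)*(t - 1/2)*(t - 1/4)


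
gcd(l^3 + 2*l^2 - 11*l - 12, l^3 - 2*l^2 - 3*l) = l^2 - 2*l - 3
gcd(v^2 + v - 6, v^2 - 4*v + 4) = v - 2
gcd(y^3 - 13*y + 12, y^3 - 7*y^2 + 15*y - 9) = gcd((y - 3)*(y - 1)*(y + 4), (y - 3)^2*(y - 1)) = y^2 - 4*y + 3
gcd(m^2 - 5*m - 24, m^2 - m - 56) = m - 8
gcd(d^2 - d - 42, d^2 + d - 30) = d + 6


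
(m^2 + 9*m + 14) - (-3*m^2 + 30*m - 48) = 4*m^2 - 21*m + 62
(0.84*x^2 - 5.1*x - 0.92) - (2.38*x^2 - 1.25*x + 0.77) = -1.54*x^2 - 3.85*x - 1.69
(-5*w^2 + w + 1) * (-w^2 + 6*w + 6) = 5*w^4 - 31*w^3 - 25*w^2 + 12*w + 6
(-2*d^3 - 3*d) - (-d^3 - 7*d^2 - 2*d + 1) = -d^3 + 7*d^2 - d - 1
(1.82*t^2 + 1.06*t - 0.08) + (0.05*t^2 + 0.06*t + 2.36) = 1.87*t^2 + 1.12*t + 2.28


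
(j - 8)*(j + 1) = j^2 - 7*j - 8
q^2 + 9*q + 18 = (q + 3)*(q + 6)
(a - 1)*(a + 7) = a^2 + 6*a - 7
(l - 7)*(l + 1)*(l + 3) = l^3 - 3*l^2 - 25*l - 21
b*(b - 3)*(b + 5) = b^3 + 2*b^2 - 15*b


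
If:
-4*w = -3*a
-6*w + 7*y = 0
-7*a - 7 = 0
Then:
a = -1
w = -3/4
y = -9/14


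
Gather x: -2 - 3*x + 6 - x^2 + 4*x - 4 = -x^2 + x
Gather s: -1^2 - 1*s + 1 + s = 0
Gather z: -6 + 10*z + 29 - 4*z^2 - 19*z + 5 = -4*z^2 - 9*z + 28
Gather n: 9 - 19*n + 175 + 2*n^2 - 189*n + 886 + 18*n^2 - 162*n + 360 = 20*n^2 - 370*n + 1430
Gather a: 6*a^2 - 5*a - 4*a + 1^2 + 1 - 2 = 6*a^2 - 9*a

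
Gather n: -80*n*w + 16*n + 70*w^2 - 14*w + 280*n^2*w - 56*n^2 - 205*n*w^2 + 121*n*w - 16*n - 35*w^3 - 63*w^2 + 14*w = n^2*(280*w - 56) + n*(-205*w^2 + 41*w) - 35*w^3 + 7*w^2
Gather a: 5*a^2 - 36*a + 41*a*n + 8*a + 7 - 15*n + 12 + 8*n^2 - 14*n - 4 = 5*a^2 + a*(41*n - 28) + 8*n^2 - 29*n + 15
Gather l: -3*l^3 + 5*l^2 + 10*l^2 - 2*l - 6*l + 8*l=-3*l^3 + 15*l^2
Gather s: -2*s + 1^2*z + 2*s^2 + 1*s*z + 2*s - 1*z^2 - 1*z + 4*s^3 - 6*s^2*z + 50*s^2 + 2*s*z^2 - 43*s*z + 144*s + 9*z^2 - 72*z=4*s^3 + s^2*(52 - 6*z) + s*(2*z^2 - 42*z + 144) + 8*z^2 - 72*z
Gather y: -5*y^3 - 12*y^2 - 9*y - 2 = -5*y^3 - 12*y^2 - 9*y - 2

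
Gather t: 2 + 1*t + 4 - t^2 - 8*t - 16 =-t^2 - 7*t - 10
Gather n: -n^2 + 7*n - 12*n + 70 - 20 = -n^2 - 5*n + 50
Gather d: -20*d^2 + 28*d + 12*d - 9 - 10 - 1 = -20*d^2 + 40*d - 20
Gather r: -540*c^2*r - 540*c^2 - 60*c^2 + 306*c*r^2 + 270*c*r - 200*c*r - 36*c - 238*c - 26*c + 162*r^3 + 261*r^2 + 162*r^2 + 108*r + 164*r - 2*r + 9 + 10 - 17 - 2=-600*c^2 - 300*c + 162*r^3 + r^2*(306*c + 423) + r*(-540*c^2 + 70*c + 270)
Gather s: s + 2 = s + 2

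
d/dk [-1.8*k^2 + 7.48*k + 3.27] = 7.48 - 3.6*k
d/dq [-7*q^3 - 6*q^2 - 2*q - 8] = -21*q^2 - 12*q - 2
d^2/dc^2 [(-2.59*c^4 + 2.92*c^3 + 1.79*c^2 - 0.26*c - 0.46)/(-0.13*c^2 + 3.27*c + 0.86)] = (0.087542*c^6 - 6.606054*c^5 + 164.430294*c^4 + 51.92505*c^3 - 27.437064*c^2 - 13.95666*c + 5.830212)/(0.002197*c^6 - 0.165789*c^5 + 4.126629*c^4 - 32.772267*c^3 - 27.299238*c^2 - 7.255476*c - 0.636056)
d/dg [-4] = 0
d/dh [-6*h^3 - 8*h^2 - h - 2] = -18*h^2 - 16*h - 1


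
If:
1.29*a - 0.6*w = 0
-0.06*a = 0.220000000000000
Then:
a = -3.67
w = -7.88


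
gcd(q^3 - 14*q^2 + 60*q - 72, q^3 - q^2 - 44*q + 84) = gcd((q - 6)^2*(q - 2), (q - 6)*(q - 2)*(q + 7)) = q^2 - 8*q + 12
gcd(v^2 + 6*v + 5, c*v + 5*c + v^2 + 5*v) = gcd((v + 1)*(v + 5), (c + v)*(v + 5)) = v + 5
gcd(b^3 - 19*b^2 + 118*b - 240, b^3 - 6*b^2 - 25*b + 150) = b^2 - 11*b + 30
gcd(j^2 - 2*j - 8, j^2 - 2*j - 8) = j^2 - 2*j - 8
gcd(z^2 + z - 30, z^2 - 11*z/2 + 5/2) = z - 5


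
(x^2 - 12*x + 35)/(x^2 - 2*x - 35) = (x - 5)/(x + 5)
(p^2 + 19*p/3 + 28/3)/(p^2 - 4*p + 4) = (3*p^2 + 19*p + 28)/(3*(p^2 - 4*p + 4))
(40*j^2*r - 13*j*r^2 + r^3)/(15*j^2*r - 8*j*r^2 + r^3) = (-8*j + r)/(-3*j + r)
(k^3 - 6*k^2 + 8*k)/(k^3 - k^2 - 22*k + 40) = k/(k + 5)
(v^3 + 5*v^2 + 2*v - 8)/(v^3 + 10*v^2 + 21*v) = (v^3 + 5*v^2 + 2*v - 8)/(v*(v^2 + 10*v + 21))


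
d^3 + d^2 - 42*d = d*(d - 6)*(d + 7)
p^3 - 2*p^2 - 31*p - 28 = (p - 7)*(p + 1)*(p + 4)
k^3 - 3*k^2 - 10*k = k*(k - 5)*(k + 2)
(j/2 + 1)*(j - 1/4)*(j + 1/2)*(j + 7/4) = j^4/2 + 2*j^3 + 69*j^2/32 + 13*j/64 - 7/32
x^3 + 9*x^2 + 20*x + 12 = (x + 1)*(x + 2)*(x + 6)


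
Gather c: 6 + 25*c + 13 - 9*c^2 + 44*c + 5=-9*c^2 + 69*c + 24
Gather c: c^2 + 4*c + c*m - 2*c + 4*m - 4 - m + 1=c^2 + c*(m + 2) + 3*m - 3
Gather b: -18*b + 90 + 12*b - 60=30 - 6*b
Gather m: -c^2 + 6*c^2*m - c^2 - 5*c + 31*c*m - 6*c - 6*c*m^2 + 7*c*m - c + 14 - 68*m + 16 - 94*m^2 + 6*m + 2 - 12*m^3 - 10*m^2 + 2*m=-2*c^2 - 12*c - 12*m^3 + m^2*(-6*c - 104) + m*(6*c^2 + 38*c - 60) + 32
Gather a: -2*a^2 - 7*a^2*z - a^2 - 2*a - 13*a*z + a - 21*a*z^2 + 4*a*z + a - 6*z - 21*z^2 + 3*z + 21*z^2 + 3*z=a^2*(-7*z - 3) + a*(-21*z^2 - 9*z)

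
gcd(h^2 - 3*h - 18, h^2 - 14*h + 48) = h - 6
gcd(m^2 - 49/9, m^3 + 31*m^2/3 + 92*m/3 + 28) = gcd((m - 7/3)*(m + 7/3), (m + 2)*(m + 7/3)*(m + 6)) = m + 7/3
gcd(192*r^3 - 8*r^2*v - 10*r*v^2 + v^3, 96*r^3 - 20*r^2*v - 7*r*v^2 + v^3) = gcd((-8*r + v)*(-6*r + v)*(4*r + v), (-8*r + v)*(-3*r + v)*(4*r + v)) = 32*r^2 + 4*r*v - v^2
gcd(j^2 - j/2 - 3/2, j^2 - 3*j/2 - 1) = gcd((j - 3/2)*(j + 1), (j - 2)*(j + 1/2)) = 1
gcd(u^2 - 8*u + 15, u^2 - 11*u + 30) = u - 5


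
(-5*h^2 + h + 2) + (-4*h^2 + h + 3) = -9*h^2 + 2*h + 5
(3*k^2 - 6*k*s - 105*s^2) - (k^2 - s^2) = 2*k^2 - 6*k*s - 104*s^2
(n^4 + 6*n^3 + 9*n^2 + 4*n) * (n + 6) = n^5 + 12*n^4 + 45*n^3 + 58*n^2 + 24*n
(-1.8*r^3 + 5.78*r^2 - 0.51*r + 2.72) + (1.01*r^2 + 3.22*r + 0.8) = -1.8*r^3 + 6.79*r^2 + 2.71*r + 3.52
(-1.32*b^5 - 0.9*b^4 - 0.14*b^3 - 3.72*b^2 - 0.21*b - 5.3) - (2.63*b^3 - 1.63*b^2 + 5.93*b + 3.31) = -1.32*b^5 - 0.9*b^4 - 2.77*b^3 - 2.09*b^2 - 6.14*b - 8.61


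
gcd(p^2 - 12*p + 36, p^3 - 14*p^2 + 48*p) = p - 6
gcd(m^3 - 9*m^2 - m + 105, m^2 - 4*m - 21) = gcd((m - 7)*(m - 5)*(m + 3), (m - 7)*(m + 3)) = m^2 - 4*m - 21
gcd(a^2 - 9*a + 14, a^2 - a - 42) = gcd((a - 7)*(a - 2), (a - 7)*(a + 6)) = a - 7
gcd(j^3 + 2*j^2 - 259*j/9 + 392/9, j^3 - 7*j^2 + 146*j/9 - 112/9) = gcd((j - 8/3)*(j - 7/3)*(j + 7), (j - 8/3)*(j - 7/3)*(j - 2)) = j^2 - 5*j + 56/9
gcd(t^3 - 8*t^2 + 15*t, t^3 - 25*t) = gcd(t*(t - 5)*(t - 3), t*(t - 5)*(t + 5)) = t^2 - 5*t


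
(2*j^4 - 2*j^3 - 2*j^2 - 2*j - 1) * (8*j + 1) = 16*j^5 - 14*j^4 - 18*j^3 - 18*j^2 - 10*j - 1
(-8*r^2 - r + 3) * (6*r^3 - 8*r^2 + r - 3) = -48*r^5 + 58*r^4 + 18*r^3 - r^2 + 6*r - 9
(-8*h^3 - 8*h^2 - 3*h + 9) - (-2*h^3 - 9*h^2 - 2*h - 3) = -6*h^3 + h^2 - h + 12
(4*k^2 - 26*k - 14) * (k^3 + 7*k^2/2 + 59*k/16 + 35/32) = 4*k^5 - 12*k^4 - 361*k^3/4 - 281*k^2/2 - 1281*k/16 - 245/16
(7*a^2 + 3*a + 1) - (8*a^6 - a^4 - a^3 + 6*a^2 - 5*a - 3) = -8*a^6 + a^4 + a^3 + a^2 + 8*a + 4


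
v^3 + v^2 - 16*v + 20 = (v - 2)^2*(v + 5)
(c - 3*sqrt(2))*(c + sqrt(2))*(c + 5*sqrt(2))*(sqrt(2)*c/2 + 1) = sqrt(2)*c^4/2 + 4*c^3 - 10*sqrt(2)*c^2 - 56*c - 30*sqrt(2)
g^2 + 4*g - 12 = (g - 2)*(g + 6)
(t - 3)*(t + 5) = t^2 + 2*t - 15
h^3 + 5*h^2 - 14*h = h*(h - 2)*(h + 7)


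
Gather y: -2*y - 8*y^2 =-8*y^2 - 2*y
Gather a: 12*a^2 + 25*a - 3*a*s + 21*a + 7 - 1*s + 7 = 12*a^2 + a*(46 - 3*s) - s + 14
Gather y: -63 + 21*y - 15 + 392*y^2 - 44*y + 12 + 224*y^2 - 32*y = 616*y^2 - 55*y - 66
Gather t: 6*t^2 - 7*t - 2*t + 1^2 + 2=6*t^2 - 9*t + 3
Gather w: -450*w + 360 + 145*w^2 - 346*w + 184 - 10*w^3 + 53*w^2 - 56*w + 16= -10*w^3 + 198*w^2 - 852*w + 560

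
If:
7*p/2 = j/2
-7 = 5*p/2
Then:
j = -98/5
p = -14/5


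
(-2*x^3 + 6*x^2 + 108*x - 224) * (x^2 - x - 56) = -2*x^5 + 8*x^4 + 214*x^3 - 668*x^2 - 5824*x + 12544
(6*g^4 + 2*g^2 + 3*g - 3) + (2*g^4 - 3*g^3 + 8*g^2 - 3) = 8*g^4 - 3*g^3 + 10*g^2 + 3*g - 6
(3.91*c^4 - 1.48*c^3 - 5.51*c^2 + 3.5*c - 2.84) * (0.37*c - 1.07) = 1.4467*c^5 - 4.7313*c^4 - 0.4551*c^3 + 7.1907*c^2 - 4.7958*c + 3.0388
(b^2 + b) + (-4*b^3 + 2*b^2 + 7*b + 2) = -4*b^3 + 3*b^2 + 8*b + 2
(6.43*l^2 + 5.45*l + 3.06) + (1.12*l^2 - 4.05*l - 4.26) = 7.55*l^2 + 1.4*l - 1.2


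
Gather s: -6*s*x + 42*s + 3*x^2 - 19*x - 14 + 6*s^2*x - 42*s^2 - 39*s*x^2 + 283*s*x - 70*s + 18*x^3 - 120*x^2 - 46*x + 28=s^2*(6*x - 42) + s*(-39*x^2 + 277*x - 28) + 18*x^3 - 117*x^2 - 65*x + 14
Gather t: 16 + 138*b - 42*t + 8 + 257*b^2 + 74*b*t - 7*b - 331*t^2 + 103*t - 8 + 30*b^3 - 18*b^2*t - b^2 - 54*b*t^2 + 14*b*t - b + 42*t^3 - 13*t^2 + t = 30*b^3 + 256*b^2 + 130*b + 42*t^3 + t^2*(-54*b - 344) + t*(-18*b^2 + 88*b + 62) + 16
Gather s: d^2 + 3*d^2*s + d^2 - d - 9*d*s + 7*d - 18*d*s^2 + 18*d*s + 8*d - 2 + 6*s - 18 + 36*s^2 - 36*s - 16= 2*d^2 + 14*d + s^2*(36 - 18*d) + s*(3*d^2 + 9*d - 30) - 36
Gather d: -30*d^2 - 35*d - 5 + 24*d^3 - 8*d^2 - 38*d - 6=24*d^3 - 38*d^2 - 73*d - 11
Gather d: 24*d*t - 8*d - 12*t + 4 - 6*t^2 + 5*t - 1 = d*(24*t - 8) - 6*t^2 - 7*t + 3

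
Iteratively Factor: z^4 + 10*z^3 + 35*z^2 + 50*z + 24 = (z + 1)*(z^3 + 9*z^2 + 26*z + 24) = (z + 1)*(z + 4)*(z^2 + 5*z + 6) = (z + 1)*(z + 2)*(z + 4)*(z + 3)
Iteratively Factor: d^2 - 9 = (d + 3)*(d - 3)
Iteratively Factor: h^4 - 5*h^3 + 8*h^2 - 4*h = (h - 1)*(h^3 - 4*h^2 + 4*h) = (h - 2)*(h - 1)*(h^2 - 2*h) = h*(h - 2)*(h - 1)*(h - 2)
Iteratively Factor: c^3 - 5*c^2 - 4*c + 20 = (c - 2)*(c^2 - 3*c - 10) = (c - 5)*(c - 2)*(c + 2)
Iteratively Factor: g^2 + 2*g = (g + 2)*(g)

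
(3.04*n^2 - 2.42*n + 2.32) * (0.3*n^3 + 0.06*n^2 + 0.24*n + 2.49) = 0.912*n^5 - 0.5436*n^4 + 1.2804*n^3 + 7.128*n^2 - 5.469*n + 5.7768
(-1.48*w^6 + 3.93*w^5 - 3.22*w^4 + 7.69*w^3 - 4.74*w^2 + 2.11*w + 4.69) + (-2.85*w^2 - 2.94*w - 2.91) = -1.48*w^6 + 3.93*w^5 - 3.22*w^4 + 7.69*w^3 - 7.59*w^2 - 0.83*w + 1.78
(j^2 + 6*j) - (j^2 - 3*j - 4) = 9*j + 4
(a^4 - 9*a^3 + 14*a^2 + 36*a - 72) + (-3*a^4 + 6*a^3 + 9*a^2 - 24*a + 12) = -2*a^4 - 3*a^3 + 23*a^2 + 12*a - 60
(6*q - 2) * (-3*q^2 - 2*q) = -18*q^3 - 6*q^2 + 4*q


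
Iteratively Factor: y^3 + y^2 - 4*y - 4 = (y - 2)*(y^2 + 3*y + 2) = (y - 2)*(y + 2)*(y + 1)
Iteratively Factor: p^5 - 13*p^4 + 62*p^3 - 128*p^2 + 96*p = (p)*(p^4 - 13*p^3 + 62*p^2 - 128*p + 96) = p*(p - 4)*(p^3 - 9*p^2 + 26*p - 24) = p*(p - 4)*(p - 3)*(p^2 - 6*p + 8) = p*(p - 4)^2*(p - 3)*(p - 2)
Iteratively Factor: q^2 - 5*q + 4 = (q - 1)*(q - 4)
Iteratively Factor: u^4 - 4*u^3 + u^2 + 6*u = (u)*(u^3 - 4*u^2 + u + 6) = u*(u - 2)*(u^2 - 2*u - 3) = u*(u - 2)*(u + 1)*(u - 3)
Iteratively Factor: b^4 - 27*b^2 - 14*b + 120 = (b + 3)*(b^3 - 3*b^2 - 18*b + 40) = (b - 5)*(b + 3)*(b^2 + 2*b - 8) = (b - 5)*(b + 3)*(b + 4)*(b - 2)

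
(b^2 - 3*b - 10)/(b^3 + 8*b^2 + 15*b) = (b^2 - 3*b - 10)/(b*(b^2 + 8*b + 15))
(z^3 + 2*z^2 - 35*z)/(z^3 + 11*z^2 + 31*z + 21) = z*(z - 5)/(z^2 + 4*z + 3)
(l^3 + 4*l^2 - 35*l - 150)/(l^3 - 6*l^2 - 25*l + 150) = (l + 5)/(l - 5)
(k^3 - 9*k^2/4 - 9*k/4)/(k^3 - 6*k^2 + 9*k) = (k + 3/4)/(k - 3)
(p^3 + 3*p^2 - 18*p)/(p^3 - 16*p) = (p^2 + 3*p - 18)/(p^2 - 16)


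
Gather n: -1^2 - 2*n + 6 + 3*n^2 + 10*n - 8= 3*n^2 + 8*n - 3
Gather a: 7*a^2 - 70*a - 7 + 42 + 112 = 7*a^2 - 70*a + 147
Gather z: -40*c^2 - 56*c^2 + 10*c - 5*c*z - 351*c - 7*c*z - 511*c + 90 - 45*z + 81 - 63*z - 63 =-96*c^2 - 852*c + z*(-12*c - 108) + 108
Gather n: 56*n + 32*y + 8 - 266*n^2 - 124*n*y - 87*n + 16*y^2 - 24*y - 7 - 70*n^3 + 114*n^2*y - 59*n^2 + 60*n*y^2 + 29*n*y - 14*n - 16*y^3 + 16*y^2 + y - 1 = -70*n^3 + n^2*(114*y - 325) + n*(60*y^2 - 95*y - 45) - 16*y^3 + 32*y^2 + 9*y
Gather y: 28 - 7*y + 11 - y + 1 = 40 - 8*y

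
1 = 1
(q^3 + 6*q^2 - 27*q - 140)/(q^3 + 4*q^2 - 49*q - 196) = (q - 5)/(q - 7)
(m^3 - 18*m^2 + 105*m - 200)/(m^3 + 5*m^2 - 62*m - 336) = (m^2 - 10*m + 25)/(m^2 + 13*m + 42)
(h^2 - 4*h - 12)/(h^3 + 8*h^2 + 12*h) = (h - 6)/(h*(h + 6))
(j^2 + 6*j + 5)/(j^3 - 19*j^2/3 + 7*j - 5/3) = 3*(j^2 + 6*j + 5)/(3*j^3 - 19*j^2 + 21*j - 5)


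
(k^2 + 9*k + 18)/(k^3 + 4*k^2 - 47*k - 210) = (k + 3)/(k^2 - 2*k - 35)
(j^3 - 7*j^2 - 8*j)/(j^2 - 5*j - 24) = j*(j + 1)/(j + 3)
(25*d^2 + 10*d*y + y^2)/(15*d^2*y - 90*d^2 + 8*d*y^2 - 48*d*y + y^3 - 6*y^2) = (5*d + y)/(3*d*y - 18*d + y^2 - 6*y)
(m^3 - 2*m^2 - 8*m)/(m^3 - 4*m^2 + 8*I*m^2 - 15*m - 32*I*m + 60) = m*(m + 2)/(m^2 + 8*I*m - 15)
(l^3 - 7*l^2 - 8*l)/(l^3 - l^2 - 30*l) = (-l^2 + 7*l + 8)/(-l^2 + l + 30)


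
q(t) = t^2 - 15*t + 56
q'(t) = 2*t - 15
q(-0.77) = 68.14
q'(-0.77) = -16.54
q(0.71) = 45.85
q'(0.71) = -13.58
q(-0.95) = 71.15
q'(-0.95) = -16.90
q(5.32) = 4.50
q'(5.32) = -4.36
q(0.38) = 50.44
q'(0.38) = -14.24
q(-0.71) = 67.15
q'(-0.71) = -16.42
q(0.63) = 46.95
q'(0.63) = -13.74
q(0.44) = 49.59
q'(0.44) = -14.12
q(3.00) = 20.00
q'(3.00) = -9.00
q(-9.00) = 272.00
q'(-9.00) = -33.00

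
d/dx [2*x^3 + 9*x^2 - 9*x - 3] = 6*x^2 + 18*x - 9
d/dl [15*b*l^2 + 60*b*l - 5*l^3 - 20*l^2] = 30*b*l + 60*b - 15*l^2 - 40*l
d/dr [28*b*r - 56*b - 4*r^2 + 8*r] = 28*b - 8*r + 8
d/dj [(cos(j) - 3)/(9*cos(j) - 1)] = -26*sin(j)/(9*cos(j) - 1)^2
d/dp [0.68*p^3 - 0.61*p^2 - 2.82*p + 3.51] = 2.04*p^2 - 1.22*p - 2.82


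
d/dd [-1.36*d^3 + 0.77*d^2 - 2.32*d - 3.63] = -4.08*d^2 + 1.54*d - 2.32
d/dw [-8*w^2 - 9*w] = -16*w - 9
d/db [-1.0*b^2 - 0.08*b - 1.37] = -2.0*b - 0.08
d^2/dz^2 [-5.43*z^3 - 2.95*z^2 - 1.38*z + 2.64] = -32.58*z - 5.9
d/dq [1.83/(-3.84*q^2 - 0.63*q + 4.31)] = (14.0544*q + 1.1529)/(3.84*q^2 + 0.63*q - 4.31)^2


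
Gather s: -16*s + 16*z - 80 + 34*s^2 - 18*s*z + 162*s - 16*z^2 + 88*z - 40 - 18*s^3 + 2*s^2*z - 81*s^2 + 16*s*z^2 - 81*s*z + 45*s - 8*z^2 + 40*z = -18*s^3 + s^2*(2*z - 47) + s*(16*z^2 - 99*z + 191) - 24*z^2 + 144*z - 120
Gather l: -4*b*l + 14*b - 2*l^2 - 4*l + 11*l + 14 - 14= 14*b - 2*l^2 + l*(7 - 4*b)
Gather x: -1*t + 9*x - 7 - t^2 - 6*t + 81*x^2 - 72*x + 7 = -t^2 - 7*t + 81*x^2 - 63*x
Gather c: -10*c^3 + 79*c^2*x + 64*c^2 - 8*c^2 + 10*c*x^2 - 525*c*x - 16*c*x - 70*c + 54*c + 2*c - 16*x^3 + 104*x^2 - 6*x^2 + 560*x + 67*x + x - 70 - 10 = -10*c^3 + c^2*(79*x + 56) + c*(10*x^2 - 541*x - 14) - 16*x^3 + 98*x^2 + 628*x - 80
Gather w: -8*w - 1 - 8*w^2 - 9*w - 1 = -8*w^2 - 17*w - 2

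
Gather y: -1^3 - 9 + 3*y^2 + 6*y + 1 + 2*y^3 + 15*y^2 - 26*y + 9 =2*y^3 + 18*y^2 - 20*y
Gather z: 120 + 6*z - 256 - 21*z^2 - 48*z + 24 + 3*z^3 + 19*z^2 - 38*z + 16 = 3*z^3 - 2*z^2 - 80*z - 96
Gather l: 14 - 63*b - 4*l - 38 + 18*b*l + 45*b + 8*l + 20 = -18*b + l*(18*b + 4) - 4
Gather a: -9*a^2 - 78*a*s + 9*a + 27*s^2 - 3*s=-9*a^2 + a*(9 - 78*s) + 27*s^2 - 3*s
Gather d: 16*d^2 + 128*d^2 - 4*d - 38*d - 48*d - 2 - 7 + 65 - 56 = 144*d^2 - 90*d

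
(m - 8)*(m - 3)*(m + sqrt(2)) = m^3 - 11*m^2 + sqrt(2)*m^2 - 11*sqrt(2)*m + 24*m + 24*sqrt(2)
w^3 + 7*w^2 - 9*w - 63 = (w - 3)*(w + 3)*(w + 7)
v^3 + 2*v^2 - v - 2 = (v - 1)*(v + 1)*(v + 2)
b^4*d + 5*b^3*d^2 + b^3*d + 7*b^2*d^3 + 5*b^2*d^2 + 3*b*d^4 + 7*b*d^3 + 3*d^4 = (b + d)^2*(b + 3*d)*(b*d + d)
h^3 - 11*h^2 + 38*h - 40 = (h - 5)*(h - 4)*(h - 2)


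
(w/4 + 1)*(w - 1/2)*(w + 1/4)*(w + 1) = w^4/4 + 19*w^3/16 + 21*w^2/32 - 13*w/32 - 1/8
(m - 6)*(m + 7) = m^2 + m - 42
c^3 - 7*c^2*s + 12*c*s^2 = c*(c - 4*s)*(c - 3*s)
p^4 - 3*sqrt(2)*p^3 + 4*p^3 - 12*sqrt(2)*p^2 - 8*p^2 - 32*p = p*(p + 4)*(p - 4*sqrt(2))*(p + sqrt(2))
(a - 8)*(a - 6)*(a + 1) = a^3 - 13*a^2 + 34*a + 48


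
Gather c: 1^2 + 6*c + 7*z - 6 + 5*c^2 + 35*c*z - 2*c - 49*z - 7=5*c^2 + c*(35*z + 4) - 42*z - 12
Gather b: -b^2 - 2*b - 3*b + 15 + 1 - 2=-b^2 - 5*b + 14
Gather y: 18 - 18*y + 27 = 45 - 18*y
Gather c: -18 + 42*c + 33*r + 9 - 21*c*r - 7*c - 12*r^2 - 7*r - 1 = c*(35 - 21*r) - 12*r^2 + 26*r - 10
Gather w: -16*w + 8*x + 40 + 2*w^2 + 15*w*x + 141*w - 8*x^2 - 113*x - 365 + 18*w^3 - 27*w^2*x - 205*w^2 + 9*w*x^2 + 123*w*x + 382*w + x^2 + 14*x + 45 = 18*w^3 + w^2*(-27*x - 203) + w*(9*x^2 + 138*x + 507) - 7*x^2 - 91*x - 280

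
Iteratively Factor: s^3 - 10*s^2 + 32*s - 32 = (s - 2)*(s^2 - 8*s + 16) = (s - 4)*(s - 2)*(s - 4)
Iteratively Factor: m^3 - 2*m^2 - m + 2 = (m + 1)*(m^2 - 3*m + 2) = (m - 2)*(m + 1)*(m - 1)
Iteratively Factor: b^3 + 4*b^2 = (b + 4)*(b^2) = b*(b + 4)*(b)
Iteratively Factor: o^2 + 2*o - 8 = (o - 2)*(o + 4)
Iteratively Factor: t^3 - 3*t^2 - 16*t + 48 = (t - 4)*(t^2 + t - 12) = (t - 4)*(t + 4)*(t - 3)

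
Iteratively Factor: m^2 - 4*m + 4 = (m - 2)*(m - 2)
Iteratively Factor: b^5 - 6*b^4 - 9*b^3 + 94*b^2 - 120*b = (b - 5)*(b^4 - b^3 - 14*b^2 + 24*b) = (b - 5)*(b - 2)*(b^3 + b^2 - 12*b) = b*(b - 5)*(b - 2)*(b^2 + b - 12) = b*(b - 5)*(b - 3)*(b - 2)*(b + 4)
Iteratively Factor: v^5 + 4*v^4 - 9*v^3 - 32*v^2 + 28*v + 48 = (v + 3)*(v^4 + v^3 - 12*v^2 + 4*v + 16) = (v - 2)*(v + 3)*(v^3 + 3*v^2 - 6*v - 8) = (v - 2)*(v + 1)*(v + 3)*(v^2 + 2*v - 8) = (v - 2)^2*(v + 1)*(v + 3)*(v + 4)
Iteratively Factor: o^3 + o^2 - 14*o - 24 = (o + 2)*(o^2 - o - 12) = (o - 4)*(o + 2)*(o + 3)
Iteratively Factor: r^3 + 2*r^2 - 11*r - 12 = (r + 1)*(r^2 + r - 12) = (r + 1)*(r + 4)*(r - 3)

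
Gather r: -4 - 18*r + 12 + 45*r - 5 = 27*r + 3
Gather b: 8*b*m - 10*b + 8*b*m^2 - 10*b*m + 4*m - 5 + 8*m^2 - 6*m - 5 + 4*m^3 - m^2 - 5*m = b*(8*m^2 - 2*m - 10) + 4*m^3 + 7*m^2 - 7*m - 10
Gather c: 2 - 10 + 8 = 0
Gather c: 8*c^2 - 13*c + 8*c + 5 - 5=8*c^2 - 5*c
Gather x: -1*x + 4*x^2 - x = 4*x^2 - 2*x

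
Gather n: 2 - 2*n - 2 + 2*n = 0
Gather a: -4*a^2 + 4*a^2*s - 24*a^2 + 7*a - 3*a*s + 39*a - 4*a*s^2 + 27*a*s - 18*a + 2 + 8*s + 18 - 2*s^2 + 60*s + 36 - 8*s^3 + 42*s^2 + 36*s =a^2*(4*s - 28) + a*(-4*s^2 + 24*s + 28) - 8*s^3 + 40*s^2 + 104*s + 56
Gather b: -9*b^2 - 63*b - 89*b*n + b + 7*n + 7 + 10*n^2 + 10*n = -9*b^2 + b*(-89*n - 62) + 10*n^2 + 17*n + 7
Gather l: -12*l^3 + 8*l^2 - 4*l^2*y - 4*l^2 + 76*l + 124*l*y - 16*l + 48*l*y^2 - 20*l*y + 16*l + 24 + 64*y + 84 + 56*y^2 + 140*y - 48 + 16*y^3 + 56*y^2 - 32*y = -12*l^3 + l^2*(4 - 4*y) + l*(48*y^2 + 104*y + 76) + 16*y^3 + 112*y^2 + 172*y + 60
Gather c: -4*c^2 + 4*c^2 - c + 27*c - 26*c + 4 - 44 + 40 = 0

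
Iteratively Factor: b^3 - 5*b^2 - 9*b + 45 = (b - 3)*(b^2 - 2*b - 15) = (b - 3)*(b + 3)*(b - 5)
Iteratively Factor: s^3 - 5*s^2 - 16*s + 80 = (s + 4)*(s^2 - 9*s + 20) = (s - 5)*(s + 4)*(s - 4)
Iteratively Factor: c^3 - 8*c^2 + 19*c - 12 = (c - 4)*(c^2 - 4*c + 3) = (c - 4)*(c - 1)*(c - 3)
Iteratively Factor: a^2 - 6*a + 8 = (a - 4)*(a - 2)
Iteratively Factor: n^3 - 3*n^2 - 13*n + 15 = (n - 1)*(n^2 - 2*n - 15) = (n - 1)*(n + 3)*(n - 5)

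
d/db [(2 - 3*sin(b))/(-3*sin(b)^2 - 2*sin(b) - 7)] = (-9*sin(b)^2 + 12*sin(b) + 25)*cos(b)/(3*sin(b)^2 + 2*sin(b) + 7)^2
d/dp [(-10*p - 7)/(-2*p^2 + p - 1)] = (20*p^2 - 10*p - (4*p - 1)*(10*p + 7) + 10)/(2*p^2 - p + 1)^2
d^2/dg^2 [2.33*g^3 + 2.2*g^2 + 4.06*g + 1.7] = 13.98*g + 4.4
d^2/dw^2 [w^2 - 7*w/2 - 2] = 2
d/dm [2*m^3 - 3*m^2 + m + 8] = 6*m^2 - 6*m + 1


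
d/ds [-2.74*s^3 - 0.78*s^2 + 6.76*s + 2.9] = -8.22*s^2 - 1.56*s + 6.76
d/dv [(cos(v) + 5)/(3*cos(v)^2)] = (cos(v) + 10)*sin(v)/(3*cos(v)^3)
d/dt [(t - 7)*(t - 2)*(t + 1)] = 3*t^2 - 16*t + 5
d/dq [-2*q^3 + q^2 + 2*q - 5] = -6*q^2 + 2*q + 2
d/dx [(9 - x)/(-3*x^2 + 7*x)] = 3*(-x^2 + 18*x - 21)/(x^2*(9*x^2 - 42*x + 49))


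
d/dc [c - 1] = 1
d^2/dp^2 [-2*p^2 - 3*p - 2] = -4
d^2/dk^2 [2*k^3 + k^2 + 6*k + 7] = 12*k + 2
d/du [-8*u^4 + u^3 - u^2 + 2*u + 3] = -32*u^3 + 3*u^2 - 2*u + 2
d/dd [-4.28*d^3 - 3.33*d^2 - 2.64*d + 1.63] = -12.84*d^2 - 6.66*d - 2.64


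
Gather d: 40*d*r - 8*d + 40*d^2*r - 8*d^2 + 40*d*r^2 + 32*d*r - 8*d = d^2*(40*r - 8) + d*(40*r^2 + 72*r - 16)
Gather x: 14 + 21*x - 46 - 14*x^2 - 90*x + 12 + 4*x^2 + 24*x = -10*x^2 - 45*x - 20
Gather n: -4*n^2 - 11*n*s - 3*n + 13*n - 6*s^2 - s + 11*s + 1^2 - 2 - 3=-4*n^2 + n*(10 - 11*s) - 6*s^2 + 10*s - 4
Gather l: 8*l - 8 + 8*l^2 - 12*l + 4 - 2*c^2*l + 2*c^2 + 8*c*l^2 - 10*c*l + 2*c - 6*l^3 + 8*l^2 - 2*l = 2*c^2 + 2*c - 6*l^3 + l^2*(8*c + 16) + l*(-2*c^2 - 10*c - 6) - 4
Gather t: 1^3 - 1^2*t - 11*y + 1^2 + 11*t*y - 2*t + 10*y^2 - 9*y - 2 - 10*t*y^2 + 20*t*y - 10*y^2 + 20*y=t*(-10*y^2 + 31*y - 3)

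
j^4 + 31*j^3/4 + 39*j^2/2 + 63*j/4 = j*(j + 7/4)*(j + 3)^2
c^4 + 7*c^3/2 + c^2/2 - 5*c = c*(c - 1)*(c + 2)*(c + 5/2)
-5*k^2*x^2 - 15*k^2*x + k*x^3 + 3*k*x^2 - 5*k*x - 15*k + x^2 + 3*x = (-5*k + x)*(x + 3)*(k*x + 1)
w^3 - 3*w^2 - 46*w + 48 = (w - 8)*(w - 1)*(w + 6)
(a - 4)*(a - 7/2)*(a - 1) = a^3 - 17*a^2/2 + 43*a/2 - 14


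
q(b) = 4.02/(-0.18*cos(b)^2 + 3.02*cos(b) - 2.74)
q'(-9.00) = -0.17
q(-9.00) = -0.71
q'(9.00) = 0.17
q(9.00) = -0.71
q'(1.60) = 1.52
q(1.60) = -1.42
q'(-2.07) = -0.63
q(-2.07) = -0.95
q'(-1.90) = -0.86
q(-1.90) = -1.08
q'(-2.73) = -0.17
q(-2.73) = -0.71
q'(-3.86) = 0.33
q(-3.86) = -0.79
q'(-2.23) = -0.47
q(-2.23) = -0.86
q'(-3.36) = 0.09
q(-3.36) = -0.69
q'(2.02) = 0.69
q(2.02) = -0.98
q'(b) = 4.02*(-0.36*sin(b)*cos(b) + 3.02*sin(b))/(-0.18*cos(b)^2 + 3.02*cos(b) - 2.74)^2 = (12.1404 - 1.4472*cos(b))*sin(b)/(0.18*cos(b)^2 - 3.02*cos(b) + 2.74)^2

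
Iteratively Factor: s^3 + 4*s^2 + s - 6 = (s + 3)*(s^2 + s - 2) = (s + 2)*(s + 3)*(s - 1)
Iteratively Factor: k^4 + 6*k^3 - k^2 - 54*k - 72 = (k + 2)*(k^3 + 4*k^2 - 9*k - 36) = (k + 2)*(k + 3)*(k^2 + k - 12) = (k + 2)*(k + 3)*(k + 4)*(k - 3)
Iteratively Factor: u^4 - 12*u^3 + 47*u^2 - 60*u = (u - 4)*(u^3 - 8*u^2 + 15*u) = (u - 5)*(u - 4)*(u^2 - 3*u) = u*(u - 5)*(u - 4)*(u - 3)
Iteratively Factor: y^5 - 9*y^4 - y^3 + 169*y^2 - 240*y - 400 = (y + 1)*(y^4 - 10*y^3 + 9*y^2 + 160*y - 400) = (y - 5)*(y + 1)*(y^3 - 5*y^2 - 16*y + 80) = (y - 5)^2*(y + 1)*(y^2 - 16) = (y - 5)^2*(y + 1)*(y + 4)*(y - 4)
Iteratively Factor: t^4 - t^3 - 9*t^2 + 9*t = (t)*(t^3 - t^2 - 9*t + 9) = t*(t - 3)*(t^2 + 2*t - 3) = t*(t - 3)*(t - 1)*(t + 3)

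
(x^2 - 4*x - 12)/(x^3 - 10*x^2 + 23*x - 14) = (x^2 - 4*x - 12)/(x^3 - 10*x^2 + 23*x - 14)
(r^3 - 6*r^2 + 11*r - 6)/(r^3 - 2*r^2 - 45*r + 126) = (r^2 - 3*r + 2)/(r^2 + r - 42)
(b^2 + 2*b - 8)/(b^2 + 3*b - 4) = (b - 2)/(b - 1)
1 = 1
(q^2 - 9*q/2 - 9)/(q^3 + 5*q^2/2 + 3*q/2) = (q - 6)/(q*(q + 1))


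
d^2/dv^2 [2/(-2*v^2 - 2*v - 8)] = 2*(v^2 + v - (2*v + 1)^2 + 4)/(v^2 + v + 4)^3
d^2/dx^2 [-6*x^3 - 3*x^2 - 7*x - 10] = -36*x - 6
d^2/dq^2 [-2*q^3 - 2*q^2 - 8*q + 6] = -12*q - 4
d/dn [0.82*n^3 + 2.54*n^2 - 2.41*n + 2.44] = 2.46*n^2 + 5.08*n - 2.41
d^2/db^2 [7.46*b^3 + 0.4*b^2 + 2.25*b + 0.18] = 44.76*b + 0.8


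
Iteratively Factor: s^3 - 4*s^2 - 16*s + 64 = (s - 4)*(s^2 - 16) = (s - 4)*(s + 4)*(s - 4)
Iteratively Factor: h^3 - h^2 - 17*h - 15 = (h + 3)*(h^2 - 4*h - 5) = (h - 5)*(h + 3)*(h + 1)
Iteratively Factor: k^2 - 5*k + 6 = (k - 3)*(k - 2)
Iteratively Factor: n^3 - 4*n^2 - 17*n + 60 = (n - 3)*(n^2 - n - 20) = (n - 5)*(n - 3)*(n + 4)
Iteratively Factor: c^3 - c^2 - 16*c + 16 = (c - 1)*(c^2 - 16) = (c - 4)*(c - 1)*(c + 4)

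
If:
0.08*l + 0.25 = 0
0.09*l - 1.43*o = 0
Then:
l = -3.12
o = -0.20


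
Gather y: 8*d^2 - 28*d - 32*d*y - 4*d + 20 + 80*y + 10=8*d^2 - 32*d + y*(80 - 32*d) + 30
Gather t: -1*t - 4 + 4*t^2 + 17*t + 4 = 4*t^2 + 16*t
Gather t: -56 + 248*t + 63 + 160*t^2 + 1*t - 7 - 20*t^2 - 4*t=140*t^2 + 245*t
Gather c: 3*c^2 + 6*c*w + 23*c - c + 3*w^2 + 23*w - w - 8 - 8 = 3*c^2 + c*(6*w + 22) + 3*w^2 + 22*w - 16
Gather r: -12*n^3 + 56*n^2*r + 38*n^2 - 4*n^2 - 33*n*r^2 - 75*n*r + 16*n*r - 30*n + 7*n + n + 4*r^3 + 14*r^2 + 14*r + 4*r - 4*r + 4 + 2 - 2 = -12*n^3 + 34*n^2 - 22*n + 4*r^3 + r^2*(14 - 33*n) + r*(56*n^2 - 59*n + 14) + 4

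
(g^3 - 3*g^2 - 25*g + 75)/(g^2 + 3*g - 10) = (g^2 - 8*g + 15)/(g - 2)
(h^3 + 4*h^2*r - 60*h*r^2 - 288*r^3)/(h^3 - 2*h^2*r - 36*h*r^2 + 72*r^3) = (h^2 - 2*h*r - 48*r^2)/(h^2 - 8*h*r + 12*r^2)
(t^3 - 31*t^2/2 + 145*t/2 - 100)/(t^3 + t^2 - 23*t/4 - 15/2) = 2*(t^2 - 13*t + 40)/(2*t^2 + 7*t + 6)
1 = 1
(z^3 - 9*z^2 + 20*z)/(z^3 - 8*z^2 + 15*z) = (z - 4)/(z - 3)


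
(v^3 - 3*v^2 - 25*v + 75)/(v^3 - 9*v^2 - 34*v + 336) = (v^3 - 3*v^2 - 25*v + 75)/(v^3 - 9*v^2 - 34*v + 336)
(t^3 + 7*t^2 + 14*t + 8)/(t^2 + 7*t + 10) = (t^2 + 5*t + 4)/(t + 5)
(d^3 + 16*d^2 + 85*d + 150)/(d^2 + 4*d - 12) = (d^2 + 10*d + 25)/(d - 2)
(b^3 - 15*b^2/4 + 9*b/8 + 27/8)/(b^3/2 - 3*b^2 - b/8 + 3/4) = (8*b^3 - 30*b^2 + 9*b + 27)/(4*b^3 - 24*b^2 - b + 6)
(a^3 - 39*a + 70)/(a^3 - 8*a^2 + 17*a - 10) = (a + 7)/(a - 1)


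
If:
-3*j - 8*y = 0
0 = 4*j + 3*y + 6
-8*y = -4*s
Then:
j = -48/23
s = 36/23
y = 18/23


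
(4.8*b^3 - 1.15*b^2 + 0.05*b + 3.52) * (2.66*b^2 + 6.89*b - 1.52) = 12.768*b^5 + 30.013*b^4 - 15.0865*b^3 + 11.4557*b^2 + 24.1768*b - 5.3504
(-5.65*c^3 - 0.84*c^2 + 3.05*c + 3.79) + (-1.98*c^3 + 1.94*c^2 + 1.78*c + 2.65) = -7.63*c^3 + 1.1*c^2 + 4.83*c + 6.44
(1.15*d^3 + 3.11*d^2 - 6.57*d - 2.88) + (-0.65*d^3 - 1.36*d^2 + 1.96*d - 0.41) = 0.5*d^3 + 1.75*d^2 - 4.61*d - 3.29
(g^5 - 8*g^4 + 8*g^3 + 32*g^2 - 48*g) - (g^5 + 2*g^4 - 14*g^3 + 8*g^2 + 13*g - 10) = -10*g^4 + 22*g^3 + 24*g^2 - 61*g + 10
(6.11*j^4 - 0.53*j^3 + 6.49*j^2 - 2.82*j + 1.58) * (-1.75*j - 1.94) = -10.6925*j^5 - 10.9259*j^4 - 10.3293*j^3 - 7.6556*j^2 + 2.7058*j - 3.0652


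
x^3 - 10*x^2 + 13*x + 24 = (x - 8)*(x - 3)*(x + 1)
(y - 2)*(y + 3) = y^2 + y - 6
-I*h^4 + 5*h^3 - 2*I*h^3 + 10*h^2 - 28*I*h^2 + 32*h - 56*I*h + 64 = (h + 2)*(h - 4*I)*(h + 8*I)*(-I*h + 1)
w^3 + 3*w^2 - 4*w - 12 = (w - 2)*(w + 2)*(w + 3)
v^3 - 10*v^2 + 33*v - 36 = (v - 4)*(v - 3)^2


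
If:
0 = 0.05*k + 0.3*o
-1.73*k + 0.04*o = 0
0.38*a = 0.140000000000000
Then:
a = 0.37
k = 0.00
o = 0.00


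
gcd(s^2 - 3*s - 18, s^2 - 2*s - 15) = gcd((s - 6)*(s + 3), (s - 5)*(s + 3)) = s + 3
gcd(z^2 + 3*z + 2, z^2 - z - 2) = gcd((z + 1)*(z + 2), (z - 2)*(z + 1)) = z + 1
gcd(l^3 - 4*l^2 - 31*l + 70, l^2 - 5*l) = 1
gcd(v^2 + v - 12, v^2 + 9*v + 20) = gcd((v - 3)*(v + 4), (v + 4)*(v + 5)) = v + 4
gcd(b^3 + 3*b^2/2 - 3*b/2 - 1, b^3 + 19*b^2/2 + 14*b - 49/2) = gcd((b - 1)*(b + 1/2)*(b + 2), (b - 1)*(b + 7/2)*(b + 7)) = b - 1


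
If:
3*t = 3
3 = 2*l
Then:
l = 3/2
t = 1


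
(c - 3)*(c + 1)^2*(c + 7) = c^4 + 6*c^3 - 12*c^2 - 38*c - 21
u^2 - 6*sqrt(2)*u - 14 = (u - 7*sqrt(2))*(u + sqrt(2))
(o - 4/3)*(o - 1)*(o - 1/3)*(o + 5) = o^4 + 7*o^3/3 - 101*o^2/9 + 91*o/9 - 20/9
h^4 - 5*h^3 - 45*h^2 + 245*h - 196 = (h - 7)*(h - 4)*(h - 1)*(h + 7)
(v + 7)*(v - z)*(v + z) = v^3 + 7*v^2 - v*z^2 - 7*z^2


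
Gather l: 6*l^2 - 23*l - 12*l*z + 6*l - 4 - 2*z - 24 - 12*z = 6*l^2 + l*(-12*z - 17) - 14*z - 28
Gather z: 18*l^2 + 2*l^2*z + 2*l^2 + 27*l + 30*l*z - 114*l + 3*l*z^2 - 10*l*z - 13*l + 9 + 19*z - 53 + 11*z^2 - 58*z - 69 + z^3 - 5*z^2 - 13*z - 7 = 20*l^2 - 100*l + z^3 + z^2*(3*l + 6) + z*(2*l^2 + 20*l - 52) - 120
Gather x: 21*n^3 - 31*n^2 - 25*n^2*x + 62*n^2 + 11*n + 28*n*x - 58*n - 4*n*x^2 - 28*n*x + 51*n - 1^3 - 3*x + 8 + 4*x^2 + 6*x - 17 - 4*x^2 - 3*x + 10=21*n^3 - 25*n^2*x + 31*n^2 - 4*n*x^2 + 4*n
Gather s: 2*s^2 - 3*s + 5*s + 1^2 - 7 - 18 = 2*s^2 + 2*s - 24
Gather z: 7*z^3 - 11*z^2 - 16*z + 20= 7*z^3 - 11*z^2 - 16*z + 20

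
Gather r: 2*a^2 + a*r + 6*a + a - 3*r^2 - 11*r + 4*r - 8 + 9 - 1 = 2*a^2 + 7*a - 3*r^2 + r*(a - 7)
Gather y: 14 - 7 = 7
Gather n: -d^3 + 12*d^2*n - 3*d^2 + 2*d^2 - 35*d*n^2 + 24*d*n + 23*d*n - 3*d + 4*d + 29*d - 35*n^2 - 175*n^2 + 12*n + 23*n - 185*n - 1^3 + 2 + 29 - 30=-d^3 - d^2 + 30*d + n^2*(-35*d - 210) + n*(12*d^2 + 47*d - 150)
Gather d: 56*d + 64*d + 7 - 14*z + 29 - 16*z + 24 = 120*d - 30*z + 60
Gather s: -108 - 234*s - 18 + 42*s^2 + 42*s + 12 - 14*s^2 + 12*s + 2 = 28*s^2 - 180*s - 112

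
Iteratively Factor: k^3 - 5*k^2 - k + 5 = (k + 1)*(k^2 - 6*k + 5) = (k - 1)*(k + 1)*(k - 5)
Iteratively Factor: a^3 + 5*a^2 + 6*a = (a + 2)*(a^2 + 3*a) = (a + 2)*(a + 3)*(a)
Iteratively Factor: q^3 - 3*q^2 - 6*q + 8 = (q - 4)*(q^2 + q - 2) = (q - 4)*(q - 1)*(q + 2)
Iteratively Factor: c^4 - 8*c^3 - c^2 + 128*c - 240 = (c + 4)*(c^3 - 12*c^2 + 47*c - 60) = (c - 4)*(c + 4)*(c^2 - 8*c + 15) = (c - 5)*(c - 4)*(c + 4)*(c - 3)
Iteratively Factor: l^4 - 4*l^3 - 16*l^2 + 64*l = (l)*(l^3 - 4*l^2 - 16*l + 64) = l*(l - 4)*(l^2 - 16) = l*(l - 4)*(l + 4)*(l - 4)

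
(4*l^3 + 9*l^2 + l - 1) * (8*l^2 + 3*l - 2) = 32*l^5 + 84*l^4 + 27*l^3 - 23*l^2 - 5*l + 2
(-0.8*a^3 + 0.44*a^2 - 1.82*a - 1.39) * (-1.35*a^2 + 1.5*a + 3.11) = 1.08*a^5 - 1.794*a^4 + 0.629*a^3 + 0.5149*a^2 - 7.7452*a - 4.3229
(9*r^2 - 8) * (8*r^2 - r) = 72*r^4 - 9*r^3 - 64*r^2 + 8*r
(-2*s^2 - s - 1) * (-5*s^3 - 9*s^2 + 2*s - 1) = 10*s^5 + 23*s^4 + 10*s^3 + 9*s^2 - s + 1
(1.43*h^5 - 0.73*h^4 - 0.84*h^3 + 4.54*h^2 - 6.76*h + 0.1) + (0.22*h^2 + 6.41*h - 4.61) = 1.43*h^5 - 0.73*h^4 - 0.84*h^3 + 4.76*h^2 - 0.35*h - 4.51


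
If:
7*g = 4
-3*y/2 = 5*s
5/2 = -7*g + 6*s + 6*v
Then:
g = 4/7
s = -3*y/10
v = 3*y/10 + 13/12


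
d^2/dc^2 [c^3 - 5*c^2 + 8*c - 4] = 6*c - 10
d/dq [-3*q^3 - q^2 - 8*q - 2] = -9*q^2 - 2*q - 8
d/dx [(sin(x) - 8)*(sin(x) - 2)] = 2*(sin(x) - 5)*cos(x)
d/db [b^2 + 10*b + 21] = 2*b + 10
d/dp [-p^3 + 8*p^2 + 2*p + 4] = -3*p^2 + 16*p + 2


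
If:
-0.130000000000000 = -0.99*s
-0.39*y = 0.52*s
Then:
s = 0.13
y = -0.18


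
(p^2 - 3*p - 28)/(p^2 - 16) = (p - 7)/(p - 4)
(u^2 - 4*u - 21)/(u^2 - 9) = (u - 7)/(u - 3)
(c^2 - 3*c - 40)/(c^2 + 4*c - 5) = (c - 8)/(c - 1)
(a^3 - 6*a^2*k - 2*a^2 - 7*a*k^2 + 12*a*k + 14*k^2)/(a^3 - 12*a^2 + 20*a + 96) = (a^3 - 6*a^2*k - 2*a^2 - 7*a*k^2 + 12*a*k + 14*k^2)/(a^3 - 12*a^2 + 20*a + 96)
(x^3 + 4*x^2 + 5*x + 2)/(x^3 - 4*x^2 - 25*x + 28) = (x^3 + 4*x^2 + 5*x + 2)/(x^3 - 4*x^2 - 25*x + 28)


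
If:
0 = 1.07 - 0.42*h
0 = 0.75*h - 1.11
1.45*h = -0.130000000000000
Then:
No Solution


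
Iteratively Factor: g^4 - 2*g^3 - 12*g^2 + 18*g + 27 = (g + 1)*(g^3 - 3*g^2 - 9*g + 27) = (g + 1)*(g + 3)*(g^2 - 6*g + 9) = (g - 3)*(g + 1)*(g + 3)*(g - 3)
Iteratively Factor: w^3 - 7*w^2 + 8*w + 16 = (w + 1)*(w^2 - 8*w + 16) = (w - 4)*(w + 1)*(w - 4)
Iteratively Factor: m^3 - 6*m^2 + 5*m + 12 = (m - 3)*(m^2 - 3*m - 4) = (m - 3)*(m + 1)*(m - 4)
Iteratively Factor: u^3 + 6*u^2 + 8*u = (u + 4)*(u^2 + 2*u) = (u + 2)*(u + 4)*(u)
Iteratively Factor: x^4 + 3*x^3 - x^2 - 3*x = (x + 1)*(x^3 + 2*x^2 - 3*x) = x*(x + 1)*(x^2 + 2*x - 3) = x*(x + 1)*(x + 3)*(x - 1)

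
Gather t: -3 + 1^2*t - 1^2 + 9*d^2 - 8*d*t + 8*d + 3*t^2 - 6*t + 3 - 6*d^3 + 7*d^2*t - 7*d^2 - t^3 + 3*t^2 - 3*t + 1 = -6*d^3 + 2*d^2 + 8*d - t^3 + 6*t^2 + t*(7*d^2 - 8*d - 8)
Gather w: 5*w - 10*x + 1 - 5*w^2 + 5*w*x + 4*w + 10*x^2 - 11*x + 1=-5*w^2 + w*(5*x + 9) + 10*x^2 - 21*x + 2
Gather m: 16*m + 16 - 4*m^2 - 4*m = -4*m^2 + 12*m + 16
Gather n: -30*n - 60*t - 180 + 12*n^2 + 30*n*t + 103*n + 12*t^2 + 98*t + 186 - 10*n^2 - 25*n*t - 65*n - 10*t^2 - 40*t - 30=2*n^2 + n*(5*t + 8) + 2*t^2 - 2*t - 24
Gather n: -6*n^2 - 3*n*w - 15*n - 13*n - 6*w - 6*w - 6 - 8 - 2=-6*n^2 + n*(-3*w - 28) - 12*w - 16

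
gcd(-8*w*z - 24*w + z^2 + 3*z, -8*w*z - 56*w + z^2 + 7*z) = -8*w + z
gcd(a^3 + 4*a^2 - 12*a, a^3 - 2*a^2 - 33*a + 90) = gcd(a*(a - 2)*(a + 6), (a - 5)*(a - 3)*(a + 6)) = a + 6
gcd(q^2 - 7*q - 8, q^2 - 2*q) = 1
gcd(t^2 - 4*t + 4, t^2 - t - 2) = t - 2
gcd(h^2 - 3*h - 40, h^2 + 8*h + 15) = h + 5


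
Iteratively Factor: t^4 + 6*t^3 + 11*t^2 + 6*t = (t + 3)*(t^3 + 3*t^2 + 2*t) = (t + 2)*(t + 3)*(t^2 + t) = (t + 1)*(t + 2)*(t + 3)*(t)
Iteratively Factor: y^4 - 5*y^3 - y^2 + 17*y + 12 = (y - 4)*(y^3 - y^2 - 5*y - 3) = (y - 4)*(y + 1)*(y^2 - 2*y - 3) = (y - 4)*(y + 1)^2*(y - 3)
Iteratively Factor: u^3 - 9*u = (u + 3)*(u^2 - 3*u) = u*(u + 3)*(u - 3)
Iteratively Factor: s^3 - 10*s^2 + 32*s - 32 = (s - 2)*(s^2 - 8*s + 16) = (s - 4)*(s - 2)*(s - 4)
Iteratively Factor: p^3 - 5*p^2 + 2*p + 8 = (p + 1)*(p^2 - 6*p + 8) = (p - 2)*(p + 1)*(p - 4)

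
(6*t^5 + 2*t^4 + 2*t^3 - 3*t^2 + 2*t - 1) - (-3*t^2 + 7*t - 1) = 6*t^5 + 2*t^4 + 2*t^3 - 5*t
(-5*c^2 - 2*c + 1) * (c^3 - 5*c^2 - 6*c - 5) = -5*c^5 + 23*c^4 + 41*c^3 + 32*c^2 + 4*c - 5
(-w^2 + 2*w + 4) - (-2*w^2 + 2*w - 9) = w^2 + 13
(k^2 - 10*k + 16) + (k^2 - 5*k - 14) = 2*k^2 - 15*k + 2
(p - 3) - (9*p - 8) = 5 - 8*p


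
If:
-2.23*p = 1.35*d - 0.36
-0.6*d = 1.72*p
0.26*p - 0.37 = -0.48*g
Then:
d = 0.63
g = 0.89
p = -0.22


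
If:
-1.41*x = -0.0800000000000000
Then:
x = 0.06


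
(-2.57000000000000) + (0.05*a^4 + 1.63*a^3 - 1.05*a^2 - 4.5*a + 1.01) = 0.05*a^4 + 1.63*a^3 - 1.05*a^2 - 4.5*a - 1.56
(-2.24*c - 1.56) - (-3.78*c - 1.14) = 1.54*c - 0.42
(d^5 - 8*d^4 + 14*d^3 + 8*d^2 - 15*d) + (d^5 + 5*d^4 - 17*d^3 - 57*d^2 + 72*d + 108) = 2*d^5 - 3*d^4 - 3*d^3 - 49*d^2 + 57*d + 108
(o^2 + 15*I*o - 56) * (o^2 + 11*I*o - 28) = o^4 + 26*I*o^3 - 249*o^2 - 1036*I*o + 1568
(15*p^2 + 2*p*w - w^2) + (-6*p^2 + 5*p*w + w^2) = 9*p^2 + 7*p*w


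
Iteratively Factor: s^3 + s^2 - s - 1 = (s + 1)*(s^2 - 1) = (s - 1)*(s + 1)*(s + 1)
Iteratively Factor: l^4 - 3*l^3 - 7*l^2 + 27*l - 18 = (l - 2)*(l^3 - l^2 - 9*l + 9) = (l - 2)*(l - 1)*(l^2 - 9) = (l - 2)*(l - 1)*(l + 3)*(l - 3)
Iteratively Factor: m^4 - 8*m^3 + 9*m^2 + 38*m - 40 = (m - 5)*(m^3 - 3*m^2 - 6*m + 8) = (m - 5)*(m + 2)*(m^2 - 5*m + 4) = (m - 5)*(m - 4)*(m + 2)*(m - 1)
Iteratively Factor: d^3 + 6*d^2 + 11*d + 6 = (d + 3)*(d^2 + 3*d + 2) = (d + 1)*(d + 3)*(d + 2)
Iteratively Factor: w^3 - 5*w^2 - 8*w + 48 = (w - 4)*(w^2 - w - 12) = (w - 4)^2*(w + 3)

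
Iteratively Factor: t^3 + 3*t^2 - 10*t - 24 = (t + 2)*(t^2 + t - 12) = (t - 3)*(t + 2)*(t + 4)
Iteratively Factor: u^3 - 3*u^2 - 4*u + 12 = (u - 2)*(u^2 - u - 6) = (u - 3)*(u - 2)*(u + 2)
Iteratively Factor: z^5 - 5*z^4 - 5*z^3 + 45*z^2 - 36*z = (z + 3)*(z^4 - 8*z^3 + 19*z^2 - 12*z) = (z - 3)*(z + 3)*(z^3 - 5*z^2 + 4*z) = z*(z - 3)*(z + 3)*(z^2 - 5*z + 4) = z*(z - 3)*(z - 1)*(z + 3)*(z - 4)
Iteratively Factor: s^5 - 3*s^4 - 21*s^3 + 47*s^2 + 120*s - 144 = (s + 3)*(s^4 - 6*s^3 - 3*s^2 + 56*s - 48) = (s - 4)*(s + 3)*(s^3 - 2*s^2 - 11*s + 12) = (s - 4)*(s + 3)^2*(s^2 - 5*s + 4) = (s - 4)*(s - 1)*(s + 3)^2*(s - 4)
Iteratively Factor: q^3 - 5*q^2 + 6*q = (q)*(q^2 - 5*q + 6) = q*(q - 2)*(q - 3)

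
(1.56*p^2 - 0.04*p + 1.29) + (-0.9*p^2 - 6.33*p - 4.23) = 0.66*p^2 - 6.37*p - 2.94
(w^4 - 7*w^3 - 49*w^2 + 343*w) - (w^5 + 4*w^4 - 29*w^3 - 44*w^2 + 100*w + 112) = -w^5 - 3*w^4 + 22*w^3 - 5*w^2 + 243*w - 112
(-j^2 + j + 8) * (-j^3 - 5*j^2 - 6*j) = j^5 + 4*j^4 - 7*j^3 - 46*j^2 - 48*j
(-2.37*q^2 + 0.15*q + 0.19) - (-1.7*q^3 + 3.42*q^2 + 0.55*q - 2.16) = 1.7*q^3 - 5.79*q^2 - 0.4*q + 2.35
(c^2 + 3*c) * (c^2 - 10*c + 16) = c^4 - 7*c^3 - 14*c^2 + 48*c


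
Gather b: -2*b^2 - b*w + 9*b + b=-2*b^2 + b*(10 - w)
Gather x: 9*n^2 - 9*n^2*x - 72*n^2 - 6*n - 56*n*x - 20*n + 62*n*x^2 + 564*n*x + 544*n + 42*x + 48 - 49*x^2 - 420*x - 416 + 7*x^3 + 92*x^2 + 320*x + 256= -63*n^2 + 518*n + 7*x^3 + x^2*(62*n + 43) + x*(-9*n^2 + 508*n - 58) - 112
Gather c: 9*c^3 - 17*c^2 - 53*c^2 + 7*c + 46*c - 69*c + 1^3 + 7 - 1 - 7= 9*c^3 - 70*c^2 - 16*c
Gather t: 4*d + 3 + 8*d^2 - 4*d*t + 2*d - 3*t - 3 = 8*d^2 + 6*d + t*(-4*d - 3)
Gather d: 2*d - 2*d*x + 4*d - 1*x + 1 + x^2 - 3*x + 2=d*(6 - 2*x) + x^2 - 4*x + 3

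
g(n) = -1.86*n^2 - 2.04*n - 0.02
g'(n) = -3.72*n - 2.04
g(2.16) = -13.10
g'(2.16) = -10.08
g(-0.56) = 0.54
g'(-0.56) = 0.04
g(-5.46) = -44.33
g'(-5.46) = 18.27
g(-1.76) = -2.19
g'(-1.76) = 4.51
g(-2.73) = -8.31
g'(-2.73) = 8.12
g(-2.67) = -7.83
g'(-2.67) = 7.89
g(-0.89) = 0.32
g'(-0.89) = 1.27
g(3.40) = -28.46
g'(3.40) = -14.69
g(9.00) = -169.04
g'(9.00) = -35.52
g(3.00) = -22.88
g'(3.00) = -13.20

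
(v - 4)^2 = v^2 - 8*v + 16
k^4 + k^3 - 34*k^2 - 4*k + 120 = (k - 5)*(k - 2)*(k + 2)*(k + 6)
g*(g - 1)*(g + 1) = g^3 - g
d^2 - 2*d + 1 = (d - 1)^2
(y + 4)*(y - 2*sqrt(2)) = y^2 - 2*sqrt(2)*y + 4*y - 8*sqrt(2)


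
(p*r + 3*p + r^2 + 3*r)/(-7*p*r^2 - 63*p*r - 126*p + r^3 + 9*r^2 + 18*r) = (-p - r)/(7*p*r + 42*p - r^2 - 6*r)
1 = 1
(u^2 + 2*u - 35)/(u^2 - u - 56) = (u - 5)/(u - 8)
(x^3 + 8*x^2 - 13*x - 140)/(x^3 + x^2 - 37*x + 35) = (x^2 + x - 20)/(x^2 - 6*x + 5)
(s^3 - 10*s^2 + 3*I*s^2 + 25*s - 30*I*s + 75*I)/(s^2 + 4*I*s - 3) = (s^2 - 10*s + 25)/(s + I)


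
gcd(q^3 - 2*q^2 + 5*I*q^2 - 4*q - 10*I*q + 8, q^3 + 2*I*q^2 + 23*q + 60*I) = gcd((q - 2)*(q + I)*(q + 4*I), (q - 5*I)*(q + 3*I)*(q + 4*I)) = q + 4*I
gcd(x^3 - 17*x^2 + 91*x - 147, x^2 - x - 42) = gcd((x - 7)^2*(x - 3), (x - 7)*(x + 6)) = x - 7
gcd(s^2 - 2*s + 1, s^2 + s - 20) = 1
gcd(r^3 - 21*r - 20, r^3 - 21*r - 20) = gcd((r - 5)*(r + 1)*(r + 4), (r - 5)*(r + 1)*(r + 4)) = r^3 - 21*r - 20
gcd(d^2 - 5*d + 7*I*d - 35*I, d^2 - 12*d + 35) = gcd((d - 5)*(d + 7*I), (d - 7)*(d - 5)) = d - 5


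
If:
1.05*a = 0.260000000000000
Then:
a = 0.25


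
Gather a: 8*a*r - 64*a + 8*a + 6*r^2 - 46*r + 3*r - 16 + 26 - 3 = a*(8*r - 56) + 6*r^2 - 43*r + 7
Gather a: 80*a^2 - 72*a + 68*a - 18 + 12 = 80*a^2 - 4*a - 6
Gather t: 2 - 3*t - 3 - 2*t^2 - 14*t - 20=-2*t^2 - 17*t - 21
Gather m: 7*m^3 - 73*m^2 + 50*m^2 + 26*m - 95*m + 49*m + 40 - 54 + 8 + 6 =7*m^3 - 23*m^2 - 20*m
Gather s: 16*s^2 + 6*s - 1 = 16*s^2 + 6*s - 1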